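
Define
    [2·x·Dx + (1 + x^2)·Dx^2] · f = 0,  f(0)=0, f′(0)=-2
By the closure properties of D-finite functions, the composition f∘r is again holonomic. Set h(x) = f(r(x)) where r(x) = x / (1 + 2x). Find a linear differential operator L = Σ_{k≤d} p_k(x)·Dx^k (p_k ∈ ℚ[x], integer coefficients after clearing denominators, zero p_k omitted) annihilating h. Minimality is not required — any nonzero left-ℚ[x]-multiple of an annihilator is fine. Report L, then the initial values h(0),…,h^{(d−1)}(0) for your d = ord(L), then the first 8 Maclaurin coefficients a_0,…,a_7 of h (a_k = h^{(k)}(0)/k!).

f: a_k = 0, -2, 0, 2/3, 0, -2/5, 0, 2/7, …
Substitute x→r, Dx→(1/r')Dx; clear ⇒ L₀.
L = (4 + 10·x)·Dx + (1 + 4·x + 5·x^2)·Dx^2  (order 2).
h: a_k = 0, -2, 4, -22/3, 12, -82/5, 44/3, 58/7, …
ICs: h(0) = 0, h′(0) = -2.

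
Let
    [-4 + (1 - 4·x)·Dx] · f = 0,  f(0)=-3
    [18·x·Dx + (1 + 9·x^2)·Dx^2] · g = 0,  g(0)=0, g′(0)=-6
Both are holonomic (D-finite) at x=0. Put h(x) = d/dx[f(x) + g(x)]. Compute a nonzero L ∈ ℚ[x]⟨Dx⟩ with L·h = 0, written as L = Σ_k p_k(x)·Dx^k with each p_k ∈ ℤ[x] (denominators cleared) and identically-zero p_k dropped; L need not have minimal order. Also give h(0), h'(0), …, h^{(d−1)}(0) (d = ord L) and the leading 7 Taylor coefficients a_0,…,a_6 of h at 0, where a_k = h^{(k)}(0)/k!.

L = (-72 + 1152·x + 1944·x^2) + (57 - 72·x + 765·x^2 + 1944·x^3)·Dx + (-4 + 7·x + 63·x^3 + 324·x^4)·Dx^2  (order 2).
h: a_k = -18, -96, -522, -3072, -15846, -73728, -339690, …
ICs: h(0) = -18, h′(0) = -96.

f: a_k = -3, -12, -48, -192, -768, -3072, -12288, …
g: a_k = 0, -6, 0, 18, 0, -486/5, 0, …
Weyl lclm of L_f,L_g ⇒ L₀ (ord ≤ 3).
h₀' ⇒ L via d/dx closure of L₀.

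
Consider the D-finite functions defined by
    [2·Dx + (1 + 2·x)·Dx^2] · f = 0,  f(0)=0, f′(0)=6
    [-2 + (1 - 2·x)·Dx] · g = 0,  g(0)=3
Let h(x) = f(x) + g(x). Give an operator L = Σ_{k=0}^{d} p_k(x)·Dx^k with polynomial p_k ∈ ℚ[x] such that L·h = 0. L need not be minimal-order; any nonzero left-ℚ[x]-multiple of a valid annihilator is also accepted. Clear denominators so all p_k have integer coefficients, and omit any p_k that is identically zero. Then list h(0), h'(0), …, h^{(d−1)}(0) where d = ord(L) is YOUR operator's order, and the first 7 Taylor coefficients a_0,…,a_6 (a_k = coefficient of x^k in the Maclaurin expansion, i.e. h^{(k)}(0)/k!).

f: a_k = 0, 6, -6, 8, -12, 96/5, -32, …
g: a_k = 3, 6, 12, 24, 48, 96, 192, …
Weyl lclm of L_f,L_g ⇒ L₀ (ord ≤ 3).
L = (-40 - 16·x)·Dx + (-8 - 64·x - 32·x^2)·Dx^2 + (3 + 2·x - 12·x^2 - 8·x^3)·Dx^3  (order 3).
h: a_k = 3, 12, 6, 32, 36, 576/5, 160, …
ICs: h(0) = 3, h′(0) = 12, h′′(0) = 12.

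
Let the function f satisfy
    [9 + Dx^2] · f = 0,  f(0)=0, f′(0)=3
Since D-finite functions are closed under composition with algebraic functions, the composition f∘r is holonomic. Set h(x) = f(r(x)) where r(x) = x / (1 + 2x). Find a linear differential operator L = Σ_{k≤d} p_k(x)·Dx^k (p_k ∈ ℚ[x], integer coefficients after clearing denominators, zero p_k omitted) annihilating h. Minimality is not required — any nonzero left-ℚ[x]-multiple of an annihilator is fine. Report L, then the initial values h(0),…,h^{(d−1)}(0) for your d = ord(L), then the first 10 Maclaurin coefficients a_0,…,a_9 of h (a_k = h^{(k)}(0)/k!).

f: a_k = 0, 3, 0, -9/2, 0, 81/40, 0, -243/560, 0, 243/4480, …
h₀=f(r): pull back L_f along r ⇒ L₀.
L = 9 + (4 + 24·x + 48·x^2 + 32·x^3)·Dx + (1 + 8·x + 24·x^2 + 32·x^3 + 16·x^4)·Dx^2  (order 2).
h: a_k = 0, 3, -6, 15/2, 3, -2319/40, 975/4, -429483/560, 83163/40, -4548585/896, …
ICs: h(0) = 0, h′(0) = 3.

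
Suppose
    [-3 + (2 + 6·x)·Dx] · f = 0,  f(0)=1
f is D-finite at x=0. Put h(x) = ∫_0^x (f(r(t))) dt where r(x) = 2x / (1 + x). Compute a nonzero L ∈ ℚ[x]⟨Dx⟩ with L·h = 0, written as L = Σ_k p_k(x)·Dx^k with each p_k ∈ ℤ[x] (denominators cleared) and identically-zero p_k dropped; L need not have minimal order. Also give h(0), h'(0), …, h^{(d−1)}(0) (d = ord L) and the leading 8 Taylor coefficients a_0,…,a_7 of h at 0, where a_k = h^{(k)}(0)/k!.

L = -3·Dx + (1 + 8·x + 7·x^2)·Dx^2  (order 2).
h: a_k = 0, 1, 3/2, -5/2, 51/8, -861/40, 1379/16, -6141/16, …
ICs: h(0) = 0, h′(0) = 1.

f: a_k = 1, 3/2, -9/8, 27/16, -405/128, 1701/256, -15309/1024, 72171/2048, …
Substitute x→r, Dx→(1/r')Dx; clear ⇒ L₀.
h=∫h₀ ⇒ L = L₀·Dx.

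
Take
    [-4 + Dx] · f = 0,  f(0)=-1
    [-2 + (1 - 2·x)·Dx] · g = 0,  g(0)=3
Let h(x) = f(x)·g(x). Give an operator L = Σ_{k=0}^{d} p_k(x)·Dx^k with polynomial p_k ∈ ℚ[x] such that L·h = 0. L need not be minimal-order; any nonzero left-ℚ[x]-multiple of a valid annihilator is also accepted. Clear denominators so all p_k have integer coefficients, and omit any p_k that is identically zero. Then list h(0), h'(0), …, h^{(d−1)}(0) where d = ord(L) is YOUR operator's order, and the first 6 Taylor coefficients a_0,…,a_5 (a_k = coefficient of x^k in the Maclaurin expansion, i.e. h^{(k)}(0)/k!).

f: a_k = -1, -4, -8, -32/3, -32/3, -128/15, …
g: a_k = 3, 6, 12, 24, 48, 96, …
h₀=f·g: eliminate ⇒ L₀, order ≤ 1·1.
L = (6 - 8·x) + (-1 + 2·x)·Dx  (order 1).
h: a_k = -3, -18, -60, -152, -336, -3488/5, …
ICs: h(0) = -3.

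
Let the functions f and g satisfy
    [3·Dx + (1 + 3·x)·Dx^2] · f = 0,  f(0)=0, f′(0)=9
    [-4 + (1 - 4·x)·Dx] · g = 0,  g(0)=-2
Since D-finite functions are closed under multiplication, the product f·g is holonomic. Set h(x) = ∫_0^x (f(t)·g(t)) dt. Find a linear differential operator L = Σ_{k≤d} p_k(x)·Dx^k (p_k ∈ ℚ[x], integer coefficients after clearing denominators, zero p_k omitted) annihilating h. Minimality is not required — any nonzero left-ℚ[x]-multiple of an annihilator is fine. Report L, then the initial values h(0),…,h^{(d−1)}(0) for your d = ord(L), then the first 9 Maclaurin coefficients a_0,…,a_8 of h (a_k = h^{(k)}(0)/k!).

L = 12·Dx + (5 + 36·x)·Dx^2 + (-1 + x + 12·x^2)·Dx^3  (order 3).
h: a_k = 0, 0, -9, -15, -117/2, -1629/10, -2958/5, -9621/5, -975663/140, …
ICs: h(0) = 0, h′(0) = 0, h′′(0) = -18.

f: a_k = 0, 9, -27/2, 27, -243/4, 729/5, -729/2, 6561/7, -19683/8, …
g: a_k = -2, -8, -32, -128, -512, -2048, -8192, -32768, -131072, …
f·g: L₀ = L_f ⊗_s L_g, ord ≤ 2·1.
h=∫h₀ ⇒ L = L₀·Dx.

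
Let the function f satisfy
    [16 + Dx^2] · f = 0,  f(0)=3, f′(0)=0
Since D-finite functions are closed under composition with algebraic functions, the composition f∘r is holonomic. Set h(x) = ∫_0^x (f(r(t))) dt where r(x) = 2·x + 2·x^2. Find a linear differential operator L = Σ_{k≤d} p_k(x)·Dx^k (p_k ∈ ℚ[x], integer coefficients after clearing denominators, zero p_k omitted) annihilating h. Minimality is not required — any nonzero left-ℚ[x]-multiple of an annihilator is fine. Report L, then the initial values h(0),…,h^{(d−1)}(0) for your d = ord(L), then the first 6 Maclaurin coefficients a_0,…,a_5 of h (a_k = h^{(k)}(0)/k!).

L = (64 + 384·x + 768·x^2 + 512·x^3)·Dx - 2·Dx^2 + (1 + 2·x)·Dx^3  (order 3).
h: a_k = 0, 3, 0, -32, -48, 416/5, …
ICs: h(0) = 0, h′(0) = 3, h′′(0) = 0.

f: a_k = 3, 0, -24, 0, 32, 0, …
h₀=f(r): pull back L_f along r ⇒ L₀.
∫: right-multiply L₀ by Dx.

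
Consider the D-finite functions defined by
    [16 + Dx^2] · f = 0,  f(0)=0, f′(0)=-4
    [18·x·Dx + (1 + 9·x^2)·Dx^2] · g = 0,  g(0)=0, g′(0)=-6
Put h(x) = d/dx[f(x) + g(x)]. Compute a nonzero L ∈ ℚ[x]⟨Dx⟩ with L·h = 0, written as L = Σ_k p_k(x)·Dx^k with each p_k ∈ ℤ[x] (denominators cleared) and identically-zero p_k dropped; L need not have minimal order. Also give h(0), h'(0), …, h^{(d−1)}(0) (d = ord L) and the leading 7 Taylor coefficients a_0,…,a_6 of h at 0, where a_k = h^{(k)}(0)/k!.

L = (-13248·x + 181440·x^3 + 186624·x^5) + (-16 + 6048·x^2 + 66096·x^4 + 93312·x^6)·Dx + (-828·x + 11340·x^3 + 11664·x^5)·Dx^2 + (-1 + 378·x^2 + 4131·x^4 + 5832·x^6)·Dx^3  (order 3).
h: a_k = -10, 0, 86, 0, -1586/3, 0, 197854/45, …
ICs: h(0) = -10, h′(0) = 0, h′′(0) = 172.

f: a_k = 0, -4, 0, 32/3, 0, -128/15, 0, …
g: a_k = 0, -6, 0, 18, 0, -486/5, 0, …
L₀ := lclm(L_f,L_g); ord L₀ ≤ 2+2.
h₀' ⇒ L via d/dx closure of L₀.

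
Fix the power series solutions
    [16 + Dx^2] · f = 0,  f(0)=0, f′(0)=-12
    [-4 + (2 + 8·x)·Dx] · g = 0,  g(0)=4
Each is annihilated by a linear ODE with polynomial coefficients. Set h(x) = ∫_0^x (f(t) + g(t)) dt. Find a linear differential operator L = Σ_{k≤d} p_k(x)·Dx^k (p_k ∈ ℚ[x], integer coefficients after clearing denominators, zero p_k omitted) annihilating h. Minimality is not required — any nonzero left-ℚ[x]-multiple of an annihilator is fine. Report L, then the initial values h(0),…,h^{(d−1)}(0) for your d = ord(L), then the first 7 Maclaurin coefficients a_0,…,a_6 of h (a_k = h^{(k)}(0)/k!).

L = (-224 - 1024·x - 2048·x^2)·Dx + (48 + 704·x + 3072·x^2 + 4096·x^3)·Dx^2 + (-14 - 64·x - 128·x^2)·Dx^3 + (3 + 44·x + 192·x^2 + 256·x^3)·Dx^4  (order 4).
h: a_k = 0, 4, -2, -8/3, 12, -8, 72/5, …
ICs: h(0) = 0, h′(0) = 4, h′′(0) = -4, h′′′(0) = -16.

f: a_k = 0, -12, 0, 32, 0, -128/5, 0, …
g: a_k = 4, 8, -8, 16, -40, 112, -336, …
Sum ⇒ L₀ = lclm(L_f,L_g) in ℚ(x)⟨Dx⟩.
∫: right-multiply L₀ by Dx.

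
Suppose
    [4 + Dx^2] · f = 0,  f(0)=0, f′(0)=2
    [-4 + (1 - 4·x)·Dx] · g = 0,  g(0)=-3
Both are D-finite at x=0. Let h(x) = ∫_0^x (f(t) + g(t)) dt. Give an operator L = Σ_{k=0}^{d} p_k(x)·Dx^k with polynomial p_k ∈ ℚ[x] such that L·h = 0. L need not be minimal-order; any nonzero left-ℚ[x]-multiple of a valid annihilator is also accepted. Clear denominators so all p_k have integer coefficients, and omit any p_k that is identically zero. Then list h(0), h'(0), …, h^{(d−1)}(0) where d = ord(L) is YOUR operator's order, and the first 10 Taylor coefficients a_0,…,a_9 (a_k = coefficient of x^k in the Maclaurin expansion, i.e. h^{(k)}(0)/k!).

L = (-400 + 128·x - 256·x^2)·Dx + (36 - 176·x + 192·x^2 - 256·x^3)·Dx^2 + (-100 + 32·x - 64·x^2)·Dx^3 + (9 - 44·x + 48·x^2 - 64·x^3)·Dx^4  (order 4).
h: a_k = 0, -3, -5, -16, -145/3, -768/5, -23038/45, -12288/7, -1935361/315, -65536/3, …
ICs: h(0) = 0, h′(0) = -3, h′′(0) = -10, h′′′(0) = -96.

f: a_k = 0, 2, 0, -4/3, 0, 4/15, 0, -8/315, 0, 4/2835, …
g: a_k = -3, -12, -48, -192, -768, -3072, -12288, -49152, -196608, -786432, …
L₀ := lclm(L_f,L_g); ord L₀ ≤ 2+1.
h=∫₀ˣh₀: take L = L₀·Dx.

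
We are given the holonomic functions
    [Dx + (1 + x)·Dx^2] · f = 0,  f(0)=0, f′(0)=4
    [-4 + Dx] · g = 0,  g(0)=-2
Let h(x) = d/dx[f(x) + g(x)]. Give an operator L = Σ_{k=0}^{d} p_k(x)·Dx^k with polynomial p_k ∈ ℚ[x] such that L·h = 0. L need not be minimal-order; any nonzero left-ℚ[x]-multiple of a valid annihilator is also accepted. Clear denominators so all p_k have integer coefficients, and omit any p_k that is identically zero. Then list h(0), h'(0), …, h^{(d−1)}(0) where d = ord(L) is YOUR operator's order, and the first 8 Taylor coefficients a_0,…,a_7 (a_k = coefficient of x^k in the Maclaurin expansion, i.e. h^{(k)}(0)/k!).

L = (-24 - 16·x) + (-14 - 32·x - 16·x^2)·Dx + (5 + 9·x + 4·x^2)·Dx^2  (order 2).
h: a_k = -4, -36, -60, -268/3, -244/3, -1084/15, -1868/45, -9452/315, …
ICs: h(0) = -4, h′(0) = -36.

f: a_k = 0, 4, -2, 4/3, -1, 4/5, -2/3, 4/7, …
g: a_k = -2, -8, -16, -64/3, -64/3, -256/15, -512/45, -2048/315, …
f+g: L₀ = lclm(L_f,L_g), ord ≤ 2+1.
Derive L from L₀ (diff closure).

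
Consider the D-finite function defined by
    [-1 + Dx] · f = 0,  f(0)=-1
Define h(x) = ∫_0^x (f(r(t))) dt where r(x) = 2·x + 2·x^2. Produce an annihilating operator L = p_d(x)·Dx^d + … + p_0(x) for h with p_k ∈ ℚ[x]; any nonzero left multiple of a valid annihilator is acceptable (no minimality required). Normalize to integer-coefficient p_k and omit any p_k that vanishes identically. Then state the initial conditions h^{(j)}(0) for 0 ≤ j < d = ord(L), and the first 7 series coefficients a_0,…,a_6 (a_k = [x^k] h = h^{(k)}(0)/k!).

f: a_k = -1, -1, -1/2, -1/6, -1/24, -1/120, -1/720, …
L₀ from L_f via x↦r, Dx↦r'^{-1}Dx.
∫: right-multiply L₀ by Dx.
L = (-2 - 4·x)·Dx + Dx^2  (order 2).
h: a_k = 0, -1, -1, -4/3, -4/3, -4/3, -52/45, …
ICs: h(0) = 0, h′(0) = -1.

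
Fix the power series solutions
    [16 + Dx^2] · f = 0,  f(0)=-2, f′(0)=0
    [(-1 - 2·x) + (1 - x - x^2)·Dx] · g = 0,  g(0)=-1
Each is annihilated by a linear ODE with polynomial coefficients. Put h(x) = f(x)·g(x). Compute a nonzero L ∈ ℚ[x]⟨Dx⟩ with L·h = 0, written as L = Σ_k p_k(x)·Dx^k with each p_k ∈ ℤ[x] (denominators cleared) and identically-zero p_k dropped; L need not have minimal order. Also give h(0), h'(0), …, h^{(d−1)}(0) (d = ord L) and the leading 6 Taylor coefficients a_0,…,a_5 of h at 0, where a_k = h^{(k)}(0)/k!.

L = (-14 + 16·x + 16·x^2) + (2 + 4·x)·Dx + (-1 + x + x^2)·Dx^2  (order 2).
h: a_k = 2, 2, -12, -10, -2/3, -32/3, …
ICs: h(0) = 2, h′(0) = 2.

f: a_k = -2, 0, 16, 0, -64/3, 0, …
g: a_k = -1, -1, -2, -3, -5, -8, …
Sym-product of L_f,L_g gives L₀ (≤ ord 2).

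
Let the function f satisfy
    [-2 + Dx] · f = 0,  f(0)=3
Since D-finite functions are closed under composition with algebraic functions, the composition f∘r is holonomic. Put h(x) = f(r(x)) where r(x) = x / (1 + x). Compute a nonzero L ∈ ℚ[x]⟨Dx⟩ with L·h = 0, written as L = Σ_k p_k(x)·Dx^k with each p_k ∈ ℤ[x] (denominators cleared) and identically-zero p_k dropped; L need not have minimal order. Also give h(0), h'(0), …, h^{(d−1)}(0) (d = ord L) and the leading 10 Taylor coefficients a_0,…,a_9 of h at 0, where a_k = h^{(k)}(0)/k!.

f: a_k = 3, 6, 6, 4, 2, 4/5, 4/15, 8/105, 2/105, 4/945, …
L₀ from L_f via x↦r, Dx↦r'^{-1}Dx.
L = -2 + (1 + 2·x + x^2)·Dx  (order 1).
h: a_k = 3, 6, 0, -2, 2, -6/5, 4/15, 10/21, -32/35, 142/135, …
ICs: h(0) = 3.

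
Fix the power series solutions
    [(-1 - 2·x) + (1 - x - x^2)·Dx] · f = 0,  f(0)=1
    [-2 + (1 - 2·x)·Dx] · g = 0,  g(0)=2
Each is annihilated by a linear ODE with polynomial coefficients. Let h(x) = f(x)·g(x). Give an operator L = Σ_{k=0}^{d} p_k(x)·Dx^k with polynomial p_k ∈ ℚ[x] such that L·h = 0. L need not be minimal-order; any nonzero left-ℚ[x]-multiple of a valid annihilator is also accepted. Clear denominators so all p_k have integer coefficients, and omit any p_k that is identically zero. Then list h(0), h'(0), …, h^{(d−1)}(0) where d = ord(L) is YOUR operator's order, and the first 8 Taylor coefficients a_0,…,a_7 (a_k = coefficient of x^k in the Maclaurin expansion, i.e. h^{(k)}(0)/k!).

L = (-3 + 2·x + 6·x^2) + (1 - 3·x + x^2 + 2·x^3)·Dx  (order 1).
h: a_k = 2, 6, 16, 38, 86, 188, 402, 846, …
ICs: h(0) = 2.

f: a_k = 1, 1, 2, 3, 5, 8, 13, 21, …
g: a_k = 2, 4, 8, 16, 32, 64, 128, 256, …
Product ⇒ symmetric product L₀, ord ≤ 1.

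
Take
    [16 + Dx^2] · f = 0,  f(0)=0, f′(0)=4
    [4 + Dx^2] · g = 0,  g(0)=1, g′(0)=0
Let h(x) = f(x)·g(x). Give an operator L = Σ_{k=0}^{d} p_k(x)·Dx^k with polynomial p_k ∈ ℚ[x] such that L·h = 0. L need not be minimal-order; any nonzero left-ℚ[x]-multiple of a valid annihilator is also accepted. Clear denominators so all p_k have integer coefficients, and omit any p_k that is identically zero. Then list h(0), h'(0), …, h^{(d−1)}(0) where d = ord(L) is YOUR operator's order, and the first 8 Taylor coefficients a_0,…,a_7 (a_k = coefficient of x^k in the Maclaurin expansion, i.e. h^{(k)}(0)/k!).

f: a_k = 0, 4, 0, -32/3, 0, 128/15, 0, -1024/315, …
g: a_k = 1, 0, -2, 0, 2/3, 0, -4/45, 0, …
f·g: L₀ = L_f ⊗_s L_g, ord ≤ 2·2.
L = 144 + 40·Dx^2 + Dx^4  (order 4).
h: a_k = 0, 4, 0, -56/3, 0, 488/15, 0, -8752/315, …
ICs: h(0) = 0, h′(0) = 4, h′′(0) = 0, h′′′(0) = -112.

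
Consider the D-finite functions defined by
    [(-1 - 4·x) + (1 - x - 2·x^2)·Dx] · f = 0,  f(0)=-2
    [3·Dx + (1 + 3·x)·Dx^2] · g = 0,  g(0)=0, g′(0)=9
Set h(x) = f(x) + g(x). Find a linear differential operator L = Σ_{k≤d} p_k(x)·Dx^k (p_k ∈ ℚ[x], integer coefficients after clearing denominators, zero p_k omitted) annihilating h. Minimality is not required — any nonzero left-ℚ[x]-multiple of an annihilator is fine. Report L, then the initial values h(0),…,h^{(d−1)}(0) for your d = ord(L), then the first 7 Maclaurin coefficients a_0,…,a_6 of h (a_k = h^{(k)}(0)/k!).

L = (66 + 270·x + 576·x^2 + 336·x^3 + 288·x^4)·Dx + (4 + 96·x + 492·x^2 + 832·x^3 + 696·x^4 + 480·x^5)·Dx^2 + (-3 - 19·x - 25·x^2 + 39·x^3 + 116·x^4 + 164·x^5 + 96·x^6)·Dx^3  (order 3).
h: a_k = -2, 7, -39/2, 17, -331/4, 519/5, -901/2, …
ICs: h(0) = -2, h′(0) = 7, h′′(0) = -39.

f: a_k = -2, -2, -6, -10, -22, -42, -86, …
g: a_k = 0, 9, -27/2, 27, -243/4, 729/5, -729/2, …
Sum ⇒ L₀ = lclm(L_f,L_g) in ℚ(x)⟨Dx⟩.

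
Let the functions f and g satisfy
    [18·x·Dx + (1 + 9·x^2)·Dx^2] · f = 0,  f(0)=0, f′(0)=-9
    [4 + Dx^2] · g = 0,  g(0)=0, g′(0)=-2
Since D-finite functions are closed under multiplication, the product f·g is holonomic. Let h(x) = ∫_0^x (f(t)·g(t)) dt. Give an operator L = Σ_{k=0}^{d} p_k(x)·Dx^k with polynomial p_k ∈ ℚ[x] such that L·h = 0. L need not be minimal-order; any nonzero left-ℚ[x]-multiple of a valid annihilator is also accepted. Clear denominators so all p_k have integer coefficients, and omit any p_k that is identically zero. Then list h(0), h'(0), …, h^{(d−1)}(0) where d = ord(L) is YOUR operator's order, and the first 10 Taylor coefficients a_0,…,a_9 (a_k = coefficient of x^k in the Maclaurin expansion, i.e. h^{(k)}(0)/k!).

f: a_k = 0, -9, 0, 27, 0, -729/5, 0, 6561/7, 0, -6561, …
g: a_k = 0, -2, 0, 4/3, 0, -4/15, 0, 8/315, 0, -4/2835, …
h₀=f·g: eliminate ⇒ L₀, order ≤ 2·2.
Integrate: L := L₀·Dx.
L = (2080 + 50256·x^2 + 89424·x^4 + 186624·x^6 + 419904·x^8)·Dx + (3168·x + 38880·x^3 + 139968·x^5 + 419904·x^7)·Dx^2 + (572 + 13788·x^2 + 33048·x^4 + 93312·x^6 + 209952·x^8)·Dx^3 + (792·x + 9720·x^3 + 34992·x^5 + 104976·x^7)·Dx^4 + (13 + 306·x^2 + 2673·x^4 + 11664·x^6 + 26244·x^8)·Dx^5  (order 5).
h: a_k = 0, 0, 0, 6, 0, -66/5, 0, 330/7, 0, -10382/45, …
ICs: h(0) = 0, h′(0) = 0, h′′(0) = 0, h′′′(0) = 36, h′′′′(0) = 0.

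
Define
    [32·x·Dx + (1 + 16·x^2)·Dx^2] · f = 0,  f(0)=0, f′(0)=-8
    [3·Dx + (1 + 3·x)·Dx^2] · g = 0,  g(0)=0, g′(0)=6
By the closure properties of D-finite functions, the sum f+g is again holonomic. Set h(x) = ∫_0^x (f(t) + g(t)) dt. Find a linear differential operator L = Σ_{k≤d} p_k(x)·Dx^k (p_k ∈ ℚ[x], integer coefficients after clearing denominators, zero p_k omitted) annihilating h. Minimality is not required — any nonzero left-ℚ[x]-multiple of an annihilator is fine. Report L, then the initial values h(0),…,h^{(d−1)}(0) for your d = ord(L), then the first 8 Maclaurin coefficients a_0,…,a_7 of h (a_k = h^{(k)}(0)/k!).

L = (-96 - 864·x + 4608·x^2 + 4608·x^3)·Dx^2 + (-50 - 192·x + 672·x^2 + 9216·x^3 + 9216·x^4)·Dx^3 + (-3 + 23·x + 96·x^2 + 512·x^3 + 2304·x^4 + 2304·x^5)·Dx^4  (order 4).
h: a_k = 0, 0, -1, -3, 91/6, -81/10, -781/15, -243/7, …
ICs: h(0) = 0, h′(0) = 0, h′′(0) = -2, h′′′(0) = -18.

f: a_k = 0, -8, 0, 128/3, 0, -2048/5, 0, 32768/7, …
g: a_k = 0, 6, -9, 18, -81/2, 486/5, -243, 4374/7, …
h₀=f+g: left-lcm gives L₀, ord ≤ 4.
∫: right-multiply L₀ by Dx.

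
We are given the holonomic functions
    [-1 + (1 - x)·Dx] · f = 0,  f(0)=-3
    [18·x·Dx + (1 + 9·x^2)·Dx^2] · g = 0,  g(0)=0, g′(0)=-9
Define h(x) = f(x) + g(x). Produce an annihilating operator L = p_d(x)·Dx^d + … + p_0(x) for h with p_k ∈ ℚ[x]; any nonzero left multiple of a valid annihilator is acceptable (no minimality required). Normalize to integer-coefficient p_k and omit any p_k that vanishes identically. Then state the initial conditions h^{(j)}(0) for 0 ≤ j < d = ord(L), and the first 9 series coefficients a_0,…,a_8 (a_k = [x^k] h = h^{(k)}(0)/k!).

f: a_k = -3, -3, -3, -3, -3, -3, -3, -3, -3, …
g: a_k = 0, -9, 0, 27, 0, -729/5, 0, 6561/7, 0, …
Weyl lclm of L_f,L_g ⇒ L₀ (ord ≤ 3).
L = (-18 + 72·x + 486·x^2)·Dx + (12 - 18·x - 180·x^2 + 486·x^3)·Dx^2 + (-1 - 8·x - 72·x^3 + 81·x^4)·Dx^3  (order 3).
h: a_k = -3, -12, -3, 24, -3, -744/5, -3, 6540/7, -3, …
ICs: h(0) = -3, h′(0) = -12, h′′(0) = -6.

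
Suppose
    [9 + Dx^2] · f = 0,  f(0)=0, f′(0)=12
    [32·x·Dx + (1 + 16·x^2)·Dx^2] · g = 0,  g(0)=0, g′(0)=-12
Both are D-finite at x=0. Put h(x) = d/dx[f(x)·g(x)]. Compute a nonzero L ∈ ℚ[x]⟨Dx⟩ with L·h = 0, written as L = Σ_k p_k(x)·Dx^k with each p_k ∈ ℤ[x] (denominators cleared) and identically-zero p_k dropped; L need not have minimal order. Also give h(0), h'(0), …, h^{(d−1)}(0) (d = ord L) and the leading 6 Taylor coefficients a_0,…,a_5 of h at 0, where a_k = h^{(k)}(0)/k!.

f: a_k = 0, 12, 0, -18, 0, 81/10, …
g: a_k = 0, -12, 0, 64, 0, -3072/5, …
L₀ := L_f ⊗_s L_g (sym. prod.), ord ≤ 4.
Derive L from L₀ (diff closure).
L = (2922993 + 113986656·x^2 + 3239661312·x^4 + 5952061440·x^6 + 4156489728·x^8 - 7644119040·x^10 + 110075314176·x^12) + (1760832·x + 128480256·x^3 + 1888911360·x^5 + 5308416000·x^7 + 15288238080·x^9 + 48922361856·x^11)·Dx + (341202 + 13887168·x^2 + 389230080·x^4 + 940474368·x^6 + 1603141632·x^8 + 3737124864·x^10 + 24461180928·x^12)·Dx^2 + (195648·x + 14275584·x^3 + 209879040·x^5 + 589824000·x^7 + 1698693120·x^9 + 5435817984·x^11)·Dx^3 + (1825 + 135776·x^2 + 3251968·x^4 + 31014912·x^6 + 126812160·x^8 + 509607936·x^10 + 1358954496·x^12)·Dx^4  (order 4).
h: a_k = 0, -288, 0, 3936, 0, -51732, …
ICs: h(0) = 0, h′(0) = -288, h′′(0) = 0, h′′′(0) = 23616.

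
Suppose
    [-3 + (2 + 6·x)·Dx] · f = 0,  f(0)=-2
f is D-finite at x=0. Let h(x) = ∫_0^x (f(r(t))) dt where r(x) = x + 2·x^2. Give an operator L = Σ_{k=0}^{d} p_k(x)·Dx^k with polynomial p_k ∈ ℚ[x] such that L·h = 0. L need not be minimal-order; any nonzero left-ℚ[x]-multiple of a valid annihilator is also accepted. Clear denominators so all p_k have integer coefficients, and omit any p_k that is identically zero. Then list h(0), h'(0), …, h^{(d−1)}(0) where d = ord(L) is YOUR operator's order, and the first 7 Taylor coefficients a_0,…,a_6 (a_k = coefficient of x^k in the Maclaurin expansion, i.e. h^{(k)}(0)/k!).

f: a_k = -2, -3, 9/4, -27/8, 405/64, -1701/128, 15309/512, …
f∘r: x↦r, Dx↦Dx/r' in L_f ⇒ L₀.
∫: right-multiply L₀ by Dx.
L = (-3 - 12·x)·Dx + (2 + 6·x + 12·x^2)·Dx^2  (order 2).
h: a_k = 0, -2, -3/2, -5/4, 45/32, -63/64, -135/256, …
ICs: h(0) = 0, h′(0) = -2.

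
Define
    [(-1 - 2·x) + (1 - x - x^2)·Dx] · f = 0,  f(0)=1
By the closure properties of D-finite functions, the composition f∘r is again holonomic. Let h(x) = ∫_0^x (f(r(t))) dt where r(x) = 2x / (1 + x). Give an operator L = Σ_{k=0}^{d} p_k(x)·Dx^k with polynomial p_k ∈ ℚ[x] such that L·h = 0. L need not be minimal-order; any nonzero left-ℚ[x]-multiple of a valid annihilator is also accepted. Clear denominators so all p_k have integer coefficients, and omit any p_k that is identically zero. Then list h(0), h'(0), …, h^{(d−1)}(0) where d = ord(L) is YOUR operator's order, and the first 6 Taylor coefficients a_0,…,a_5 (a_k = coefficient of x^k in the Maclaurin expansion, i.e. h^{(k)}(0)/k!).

f: a_k = 1, 1, 2, 3, 5, 8, …
L₀ from L_f via x↦r, Dx↦r'^{-1}Dx.
h=∫₀ˣh₀: take L = L₀·Dx.
L = (2 + 10·x)·Dx + (-1 - x + 5·x^2 + 5·x^3)·Dx^2  (order 2).
h: a_k = 0, 1, 1, 2, 5/2, 6, …
ICs: h(0) = 0, h′(0) = 1.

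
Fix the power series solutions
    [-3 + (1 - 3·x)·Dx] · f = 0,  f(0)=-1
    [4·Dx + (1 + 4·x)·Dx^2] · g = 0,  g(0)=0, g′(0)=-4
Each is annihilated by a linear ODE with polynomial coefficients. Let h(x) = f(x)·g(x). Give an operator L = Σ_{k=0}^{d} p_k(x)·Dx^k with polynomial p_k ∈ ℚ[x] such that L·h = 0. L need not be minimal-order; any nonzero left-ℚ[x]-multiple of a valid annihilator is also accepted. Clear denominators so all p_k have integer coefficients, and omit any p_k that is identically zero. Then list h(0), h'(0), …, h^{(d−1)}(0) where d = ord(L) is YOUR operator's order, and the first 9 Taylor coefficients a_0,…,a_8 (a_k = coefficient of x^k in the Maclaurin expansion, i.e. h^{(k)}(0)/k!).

f: a_k = -1, -3, -9, -27, -81, -243, -729, -2187, -6561, …
g: a_k = 0, -4, 8, -64/3, 64, -1024/5, 2048/3, -16384/7, 8192, …
Sym-product of L_f,L_g gives L₀ (≤ ord 2).
L = 12 + (2 + 36·x)·Dx + (-1 - x + 12·x^2)·Dx^2  (order 2).
h: a_k = 0, 4, 4, 100/3, 36, 1564/5, 3836/15, 108772/35, 39596/35, …
ICs: h(0) = 0, h′(0) = 4.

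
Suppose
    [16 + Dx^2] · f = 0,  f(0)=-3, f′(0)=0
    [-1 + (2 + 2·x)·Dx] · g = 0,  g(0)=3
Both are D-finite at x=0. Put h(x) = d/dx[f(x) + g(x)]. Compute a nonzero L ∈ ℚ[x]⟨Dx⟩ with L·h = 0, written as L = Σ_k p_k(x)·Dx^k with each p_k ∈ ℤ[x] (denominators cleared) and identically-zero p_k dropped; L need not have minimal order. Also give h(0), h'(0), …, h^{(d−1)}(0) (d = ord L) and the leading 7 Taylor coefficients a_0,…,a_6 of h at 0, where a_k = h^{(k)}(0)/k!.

L = (-1264 - 2048·x - 1024·x^2) + (-2144 - 6240·x - 6144·x^2 - 2048·x^3)·Dx + (-79 - 128·x - 64·x^2)·Dx^2 + (-134 - 390·x - 384·x^2 - 128·x^3)·Dx^3  (order 3).
h: a_k = 3/2, 189/4, 9/16, -4111/32, 105/256, 261199/2560, 693/2048, …
ICs: h(0) = 3/2, h′(0) = 189/4, h′′(0) = 9/8.

f: a_k = -3, 0, 24, 0, -32, 0, 256/15, …
g: a_k = 3, 3/2, -3/8, 3/16, -15/128, 21/256, -63/1024, …
L₀ := lclm(L_f,L_g); ord L₀ ≤ 2+1.
h=h₀': d/dx-closure on L₀ ⇒ L.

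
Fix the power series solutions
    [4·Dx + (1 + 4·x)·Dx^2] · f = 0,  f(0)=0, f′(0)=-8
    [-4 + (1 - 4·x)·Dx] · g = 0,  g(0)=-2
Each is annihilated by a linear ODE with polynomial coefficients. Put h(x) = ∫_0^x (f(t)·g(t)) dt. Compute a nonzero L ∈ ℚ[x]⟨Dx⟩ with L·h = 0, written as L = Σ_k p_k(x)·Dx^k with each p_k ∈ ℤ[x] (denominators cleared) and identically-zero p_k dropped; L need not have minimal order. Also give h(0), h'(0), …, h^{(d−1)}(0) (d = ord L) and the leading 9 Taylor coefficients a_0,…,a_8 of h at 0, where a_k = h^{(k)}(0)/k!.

f: a_k = 0, -8, 16, -128/3, 128, -2048/5, 4096/3, -32768/7, 16384, …
g: a_k = -2, -8, -32, -128, -512, -2048, -8192, -32768, -131072, …
Product ⇒ symmetric product L₀, ord ≤ 2.
∫: right-multiply L₀ by Dx.
L = 16·Dx + (4 + 48·x)·Dx^2 + (-1 + 16·x^2)·Dx^3  (order 3).
h: a_k = 0, 0, 8, 32/3, 160/3, 1792/15, 24064/45, 151552/105, 653312/105, …
ICs: h(0) = 0, h′(0) = 0, h′′(0) = 16.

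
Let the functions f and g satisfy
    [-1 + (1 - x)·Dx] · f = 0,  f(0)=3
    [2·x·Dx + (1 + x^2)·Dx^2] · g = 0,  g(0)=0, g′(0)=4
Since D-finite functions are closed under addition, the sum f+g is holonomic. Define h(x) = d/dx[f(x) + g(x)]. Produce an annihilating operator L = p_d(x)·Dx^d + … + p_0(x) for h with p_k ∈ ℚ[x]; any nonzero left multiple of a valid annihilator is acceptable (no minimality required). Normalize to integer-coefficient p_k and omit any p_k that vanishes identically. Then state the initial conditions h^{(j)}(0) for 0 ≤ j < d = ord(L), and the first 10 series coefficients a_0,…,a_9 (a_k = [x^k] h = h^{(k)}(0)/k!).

f: a_k = 3, 3, 3, 3, 3, 3, 3, 3, 3, 3, …
g: a_k = 0, 4, 0, -4/3, 0, 4/5, 0, -4/7, 0, 4/9, …
Sum ⇒ L₀ = lclm(L_f,L_g) in ℚ(x)⟨Dx⟩.
Derive L from L₀ (diff closure).
L = (-2 + 8·x + 6·x^2) + (4 - 2·x + 4·x^2 + 6·x^3)·Dx + (-1 + x^4)·Dx^2  (order 2).
h: a_k = 7, 6, 5, 12, 19, 18, 17, 24, 31, 30, …
ICs: h(0) = 7, h′(0) = 6.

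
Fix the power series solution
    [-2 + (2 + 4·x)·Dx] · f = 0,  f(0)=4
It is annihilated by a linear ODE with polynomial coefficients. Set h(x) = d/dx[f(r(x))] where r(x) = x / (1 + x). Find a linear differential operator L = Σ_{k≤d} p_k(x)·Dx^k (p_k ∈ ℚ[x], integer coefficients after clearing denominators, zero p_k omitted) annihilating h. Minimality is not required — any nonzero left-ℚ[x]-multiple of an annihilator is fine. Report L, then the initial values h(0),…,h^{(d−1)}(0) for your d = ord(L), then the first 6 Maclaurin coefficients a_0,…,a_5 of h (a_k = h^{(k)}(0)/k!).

L = (-3 - 6·x) + (-1 - 4·x - 3·x^2)·Dx  (order 1).
h: a_k = 4, -12, 30, -74, 375/2, -981/2, …
ICs: h(0) = 4.

f: a_k = 4, 4, -2, 2, -5/2, 7/2, …
Change of var in L_f (x↦r) gives L₀.
h=h₀': d/dx-closure on L₀ ⇒ L.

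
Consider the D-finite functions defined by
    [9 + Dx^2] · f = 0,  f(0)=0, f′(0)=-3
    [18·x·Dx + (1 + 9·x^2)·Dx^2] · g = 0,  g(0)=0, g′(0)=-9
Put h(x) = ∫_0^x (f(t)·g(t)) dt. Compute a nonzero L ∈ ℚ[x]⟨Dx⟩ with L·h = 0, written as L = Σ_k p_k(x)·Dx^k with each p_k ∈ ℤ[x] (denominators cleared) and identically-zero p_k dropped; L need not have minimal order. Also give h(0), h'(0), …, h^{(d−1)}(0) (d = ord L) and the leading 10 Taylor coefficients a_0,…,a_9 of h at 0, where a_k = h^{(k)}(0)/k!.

f: a_k = 0, -3, 0, 9/2, 0, -81/40, 0, 243/560, 0, -243/4480, …
g: a_k = 0, -9, 0, 27, 0, -729/5, 0, 6561/7, 0, -6561, …
L₀ := L_f ⊗_s L_g (sym. prod.), ord ≤ 4.
h=∫h₀ ⇒ L = L₀·Dx.
L = (810 + 18954·x^2 + 72171·x^4 + 236196·x^6 + 531441·x^8)·Dx + (972·x + 14580·x^3 + 78732·x^5 + 236196·x^7)·Dx^2 + (108 + 2592·x^2 + 13122·x^4 + 52488·x^6 + 118098·x^8)·Dx^3 + (108·x + 1620·x^3 + 8748·x^5 + 26244·x^7)·Dx^4 + (2 + 54·x^2 + 567·x^4 + 2916·x^6 + 6561·x^8)·Dx^5  (order 5).
h: a_k = 0, 0, 0, 9, 0, -243/10, 0, 4617/56, 0, -31347/80, …
ICs: h(0) = 0, h′(0) = 0, h′′(0) = 0, h′′′(0) = 54, h′′′′(0) = 0.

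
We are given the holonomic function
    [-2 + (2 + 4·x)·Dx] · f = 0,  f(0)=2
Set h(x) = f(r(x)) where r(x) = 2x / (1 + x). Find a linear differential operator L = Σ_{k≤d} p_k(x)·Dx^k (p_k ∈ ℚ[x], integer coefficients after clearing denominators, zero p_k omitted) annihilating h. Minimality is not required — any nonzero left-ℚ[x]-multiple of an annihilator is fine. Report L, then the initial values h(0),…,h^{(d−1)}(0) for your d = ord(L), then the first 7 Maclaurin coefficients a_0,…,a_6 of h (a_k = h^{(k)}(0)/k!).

f: a_k = 2, 2, -1, 1, -5/4, 7/4, -21/8, …
Substitute x→r, Dx→(1/r')Dx; clear ⇒ L₀.
L = -2 + (1 + 6·x + 5·x^2)·Dx  (order 1).
h: a_k = 2, 4, -8, 20, -60, 204, -752, …
ICs: h(0) = 2.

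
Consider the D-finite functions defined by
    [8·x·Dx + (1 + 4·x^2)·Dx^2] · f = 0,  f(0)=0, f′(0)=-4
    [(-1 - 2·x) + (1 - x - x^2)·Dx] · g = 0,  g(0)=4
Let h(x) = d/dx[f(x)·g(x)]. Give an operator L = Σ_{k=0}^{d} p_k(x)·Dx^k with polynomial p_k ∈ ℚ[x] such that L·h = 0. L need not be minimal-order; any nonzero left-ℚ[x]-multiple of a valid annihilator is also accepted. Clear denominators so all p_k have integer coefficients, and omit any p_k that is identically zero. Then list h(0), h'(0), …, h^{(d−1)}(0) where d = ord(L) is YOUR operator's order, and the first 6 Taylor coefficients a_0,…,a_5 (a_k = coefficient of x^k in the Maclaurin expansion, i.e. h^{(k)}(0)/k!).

f: a_k = 0, -4, 0, 16/3, 0, -64/5, …
g: a_k = 4, 4, 8, 12, 20, 32, …
Sym-product of L_f,L_g gives L₀ (≤ ord 2).
Differentiate: ansatz ord ≤ ord L₀ ⇒ L.
L = (-10 + 264·x^2 + 384·x^3 + 576·x^4) + (7 + 22·x + 12·x^2 + 88·x^3 + 384·x^4 + 384·x^5)·Dx + (-1 - 3·x - 11·x^2 + 4·x^3 - 16·x^4 + 64·x^5 + 48·x^6)·Dx^2  (order 2).
h: a_k = -16, -32, -32, -320/3, -1328/3, -3456/5, …
ICs: h(0) = -16, h′(0) = -32.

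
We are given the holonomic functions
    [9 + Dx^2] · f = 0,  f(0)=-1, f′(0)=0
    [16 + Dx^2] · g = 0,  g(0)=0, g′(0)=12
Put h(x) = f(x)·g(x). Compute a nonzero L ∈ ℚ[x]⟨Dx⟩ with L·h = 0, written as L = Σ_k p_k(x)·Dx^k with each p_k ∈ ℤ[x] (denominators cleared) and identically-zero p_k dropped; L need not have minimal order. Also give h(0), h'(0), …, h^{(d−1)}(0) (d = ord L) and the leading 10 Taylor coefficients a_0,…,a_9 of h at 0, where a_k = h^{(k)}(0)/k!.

f: a_k = -1, 0, 9/2, 0, -27/8, 0, 81/80, 0, -729/4480, 0, …
g: a_k = 0, 12, 0, -32, 0, 128/5, 0, -1024/105, 0, 2048/945, …
f·g: L₀ = L_f ⊗_s L_g, ord ≤ 2·2.
L = 49 + 50·Dx^2 + Dx^4  (order 4).
h: a_k = 0, -12, 0, 86, 0, -2101/10, 0, 102943/420, 0, -5044201/30240, …
ICs: h(0) = 0, h′(0) = -12, h′′(0) = 0, h′′′(0) = 516.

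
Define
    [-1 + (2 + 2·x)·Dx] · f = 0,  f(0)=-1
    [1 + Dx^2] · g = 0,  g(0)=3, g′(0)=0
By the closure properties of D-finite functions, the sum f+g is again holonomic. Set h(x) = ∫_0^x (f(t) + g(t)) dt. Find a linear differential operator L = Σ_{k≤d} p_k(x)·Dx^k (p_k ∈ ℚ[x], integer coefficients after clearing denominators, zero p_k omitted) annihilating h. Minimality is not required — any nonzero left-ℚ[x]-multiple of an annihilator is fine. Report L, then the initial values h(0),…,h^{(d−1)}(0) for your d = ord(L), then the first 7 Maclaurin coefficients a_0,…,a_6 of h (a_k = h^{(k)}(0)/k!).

f: a_k = -1, -1/2, 1/8, -1/16, 5/128, -7/256, 21/1024, …
g: a_k = 3, 0, -3/2, 0, 1/8, 0, -1/240, …
h₀=f+g: left-lcm gives L₀, ord ≤ 3.
h=∫₀ˣh₀: take L = L₀·Dx.
L = (-7 - 8·x - 4·x^2)·Dx + (6 + 22·x + 24·x^2 + 8·x^3)·Dx^2 + (-7 - 8·x - 4·x^2)·Dx^3 + (6 + 22·x + 24·x^2 + 8·x^3)·Dx^4  (order 4).
h: a_k = 0, 2, -1/4, -11/24, -1/64, 21/640, -7/1536, …
ICs: h(0) = 0, h′(0) = 2, h′′(0) = -1/2, h′′′(0) = -11/4.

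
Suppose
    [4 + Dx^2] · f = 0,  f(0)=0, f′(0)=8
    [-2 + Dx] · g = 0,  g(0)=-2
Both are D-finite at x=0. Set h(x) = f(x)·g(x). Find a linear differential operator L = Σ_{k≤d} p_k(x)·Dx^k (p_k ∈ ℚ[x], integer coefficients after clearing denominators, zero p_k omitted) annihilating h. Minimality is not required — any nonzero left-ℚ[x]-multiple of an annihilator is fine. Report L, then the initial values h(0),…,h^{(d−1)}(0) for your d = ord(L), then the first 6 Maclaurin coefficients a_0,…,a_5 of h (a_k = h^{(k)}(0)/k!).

f: a_k = 0, 8, 0, -16/3, 0, 16/15, …
g: a_k = -2, -4, -4, -8/3, -4/3, -8/15, …
L₀ := L_f ⊗_s L_g (sym. prod.), ord ≤ 2.
L = 8 - 4·Dx + Dx^2  (order 2).
h: a_k = 0, -16, -32, -64/3, 0, 128/15, …
ICs: h(0) = 0, h′(0) = -16.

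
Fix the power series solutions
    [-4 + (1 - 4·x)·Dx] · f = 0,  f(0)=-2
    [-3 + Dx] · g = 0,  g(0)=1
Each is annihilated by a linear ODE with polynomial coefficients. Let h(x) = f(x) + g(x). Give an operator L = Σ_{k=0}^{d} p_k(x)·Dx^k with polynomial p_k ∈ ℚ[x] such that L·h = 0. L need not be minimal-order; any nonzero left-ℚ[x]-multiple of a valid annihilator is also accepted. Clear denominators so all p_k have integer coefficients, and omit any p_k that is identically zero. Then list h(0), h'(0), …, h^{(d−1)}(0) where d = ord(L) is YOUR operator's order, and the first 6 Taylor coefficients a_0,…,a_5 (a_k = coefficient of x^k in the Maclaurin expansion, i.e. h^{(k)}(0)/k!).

f: a_k = -2, -8, -32, -128, -512, -2048, …
g: a_k = 1, 3, 9/2, 9/2, 27/8, 81/40, …
h₀=f+g: left-lcm gives L₀, ord ≤ 2.
L = (-60 - 144·x) + (23 + 72·x - 144·x^2)·Dx + (-1 - 8·x + 48·x^2)·Dx^2  (order 2).
h: a_k = -1, -5, -55/2, -247/2, -4069/8, -81839/40, …
ICs: h(0) = -1, h′(0) = -5.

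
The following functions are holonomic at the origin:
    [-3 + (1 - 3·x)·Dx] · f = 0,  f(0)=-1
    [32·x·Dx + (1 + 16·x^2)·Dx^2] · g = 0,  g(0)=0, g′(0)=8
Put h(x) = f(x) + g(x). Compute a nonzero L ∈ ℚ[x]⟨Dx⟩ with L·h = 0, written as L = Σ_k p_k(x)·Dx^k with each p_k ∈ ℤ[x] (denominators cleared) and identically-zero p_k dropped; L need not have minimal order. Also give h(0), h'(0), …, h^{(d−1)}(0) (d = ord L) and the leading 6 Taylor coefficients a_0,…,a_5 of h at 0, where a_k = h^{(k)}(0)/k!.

f: a_k = -1, -3, -9, -27, -81, -243, …
g: a_k = 0, 8, 0, -128/3, 0, 2048/5, …
L₀ := lclm(L_f,L_g); ord L₀ ≤ 1+2.
L = (-96 + 1152·x + 4608·x^2)·Dx + (43 - 96·x + 240·x^2 + 4608·x^3)·Dx^2 + (-3 - 7·x - 112·x^3 + 768·x^4)·Dx^3  (order 3).
h: a_k = -1, 5, -9, -209/3, -81, 833/5, …
ICs: h(0) = -1, h′(0) = 5, h′′(0) = -18.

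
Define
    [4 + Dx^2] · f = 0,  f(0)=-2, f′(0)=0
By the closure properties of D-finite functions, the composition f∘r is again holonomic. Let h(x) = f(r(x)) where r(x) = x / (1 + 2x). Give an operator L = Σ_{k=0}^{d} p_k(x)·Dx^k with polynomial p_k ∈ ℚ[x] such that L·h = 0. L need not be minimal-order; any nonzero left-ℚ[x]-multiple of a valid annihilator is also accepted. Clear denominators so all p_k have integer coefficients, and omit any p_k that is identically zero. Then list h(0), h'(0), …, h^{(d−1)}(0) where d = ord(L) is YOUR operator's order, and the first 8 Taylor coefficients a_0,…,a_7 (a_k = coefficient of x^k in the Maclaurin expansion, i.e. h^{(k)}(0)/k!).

f: a_k = -2, 0, 4, 0, -4/3, 0, 8/45, 0, …
Substitute x→r, Dx→(1/r')Dx; clear ⇒ L₀.
L = 4 + (4 + 24·x + 48·x^2 + 32·x^3)·Dx + (1 + 8·x + 24·x^2 + 32·x^3 + 16·x^4)·Dx^2  (order 2).
h: a_k = -2, 0, 4, -16, 140/3, -352/3, 12008/45, -2784/5, …
ICs: h(0) = -2, h′(0) = 0.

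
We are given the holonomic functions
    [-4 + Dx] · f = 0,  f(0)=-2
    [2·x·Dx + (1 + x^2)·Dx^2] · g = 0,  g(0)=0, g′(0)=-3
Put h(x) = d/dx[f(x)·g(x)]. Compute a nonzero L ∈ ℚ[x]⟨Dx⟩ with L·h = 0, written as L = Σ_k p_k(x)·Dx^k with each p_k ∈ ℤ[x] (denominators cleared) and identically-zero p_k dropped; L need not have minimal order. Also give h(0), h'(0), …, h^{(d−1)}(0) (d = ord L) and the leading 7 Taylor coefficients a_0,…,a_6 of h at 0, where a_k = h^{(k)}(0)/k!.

L = (28 - 32·x + 76·x^2 - 32·x^3 + 32·x^4) + (-15 + 12·x - 35·x^2 + 12·x^3 - 16·x^4)·Dx + (2 - x + 4·x^2 - x^3 + 2·x^4)·Dx^2  (order 2).
h: a_k = 6, 48, 138, 224, 246, 208, 754/5, …
ICs: h(0) = 6, h′(0) = 48.

f: a_k = -2, -8, -16, -64/3, -64/3, -256/15, -512/45, …
g: a_k = 0, -3, 0, 1, 0, -3/5, 0, …
Sym-product of L_f,L_g gives L₀ (≤ ord 2).
Derive L from L₀ (diff closure).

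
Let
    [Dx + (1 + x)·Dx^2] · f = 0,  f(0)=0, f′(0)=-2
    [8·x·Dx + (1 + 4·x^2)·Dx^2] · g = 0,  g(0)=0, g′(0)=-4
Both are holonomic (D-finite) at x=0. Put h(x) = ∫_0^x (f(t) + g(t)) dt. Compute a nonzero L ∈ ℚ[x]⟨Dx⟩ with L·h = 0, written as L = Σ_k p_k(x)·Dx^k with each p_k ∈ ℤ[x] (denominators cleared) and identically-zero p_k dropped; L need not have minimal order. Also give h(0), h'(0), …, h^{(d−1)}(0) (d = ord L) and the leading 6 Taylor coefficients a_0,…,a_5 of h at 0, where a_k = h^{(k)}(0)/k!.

L = (-8 - 24·x + 96·x^2 + 32·x^3)·Dx^2 + (-10 - 16·x + 72·x^2 + 192·x^3 + 64·x^4)·Dx^3 + (-1 + 7·x + 8·x^2 + 32·x^3 + 48·x^4 + 16·x^5)·Dx^4  (order 4).
h: a_k = 0, 0, -3, 1/3, 7/6, 1/10, …
ICs: h(0) = 0, h′(0) = 0, h′′(0) = -6, h′′′(0) = 2.

f: a_k = 0, -2, 1, -2/3, 1/2, -2/5, …
g: a_k = 0, -4, 0, 16/3, 0, -64/5, …
L₀ := lclm(L_f,L_g); ord L₀ ≤ 2+2.
h=∫₀ˣh₀: take L = L₀·Dx.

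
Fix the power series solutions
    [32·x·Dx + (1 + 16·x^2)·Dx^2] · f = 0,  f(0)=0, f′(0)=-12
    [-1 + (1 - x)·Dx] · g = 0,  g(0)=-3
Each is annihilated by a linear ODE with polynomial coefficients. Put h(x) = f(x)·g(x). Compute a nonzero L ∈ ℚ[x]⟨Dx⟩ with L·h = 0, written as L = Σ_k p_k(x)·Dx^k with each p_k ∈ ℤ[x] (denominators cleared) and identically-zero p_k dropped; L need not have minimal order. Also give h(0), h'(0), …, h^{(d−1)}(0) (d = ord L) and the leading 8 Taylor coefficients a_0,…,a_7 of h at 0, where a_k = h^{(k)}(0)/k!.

L = 32·x + (2 - 32·x + 64·x^2)·Dx + (-1 + x - 16·x^2 + 16·x^3)·Dx^2  (order 2).
h: a_k = 0, 36, 36, -156, -156, 8436/5, 8436/5, -678228/35, …
ICs: h(0) = 0, h′(0) = 36.

f: a_k = 0, -12, 0, 64, 0, -3072/5, 0, 49152/7, …
g: a_k = -3, -3, -3, -3, -3, -3, -3, -3, …
f·g: L₀ = L_f ⊗_s L_g, ord ≤ 2·1.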